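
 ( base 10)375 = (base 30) CF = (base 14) 1cb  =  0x177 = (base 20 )if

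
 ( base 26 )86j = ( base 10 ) 5583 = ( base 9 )7583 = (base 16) 15CF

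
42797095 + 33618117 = 76415212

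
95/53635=19/10727=0.00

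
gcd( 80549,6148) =1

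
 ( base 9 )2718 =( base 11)1597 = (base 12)1222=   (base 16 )7fa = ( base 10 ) 2042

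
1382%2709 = 1382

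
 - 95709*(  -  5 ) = 478545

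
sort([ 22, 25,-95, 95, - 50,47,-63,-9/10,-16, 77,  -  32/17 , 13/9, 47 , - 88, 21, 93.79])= [ - 95,-88, - 63, - 50, - 16, - 32/17, - 9/10, 13/9,21,  22, 25,47, 47, 77,93.79,95] 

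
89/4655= 89/4655 = 0.02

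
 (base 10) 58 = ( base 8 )72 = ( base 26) 26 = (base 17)37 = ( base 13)46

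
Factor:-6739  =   - 23^1*293^1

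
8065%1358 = 1275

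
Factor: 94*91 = 8554  =  2^1*7^1*13^1 * 47^1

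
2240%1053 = 134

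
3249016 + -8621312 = -5372296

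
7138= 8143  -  1005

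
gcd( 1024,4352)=256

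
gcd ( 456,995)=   1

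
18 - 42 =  - 24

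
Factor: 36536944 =2^4*17^1*134327^1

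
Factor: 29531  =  29531^1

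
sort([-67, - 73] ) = [ - 73, -67 ] 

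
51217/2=51217/2 = 25608.50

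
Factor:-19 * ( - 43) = 19^1*43^1 = 817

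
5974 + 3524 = 9498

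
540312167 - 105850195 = 434461972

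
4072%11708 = 4072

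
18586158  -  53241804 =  - 34655646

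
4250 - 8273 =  - 4023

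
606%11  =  1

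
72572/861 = 84+248/861 = 84.29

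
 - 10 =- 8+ - 2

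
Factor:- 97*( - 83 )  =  83^1 * 97^1 = 8051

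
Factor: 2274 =2^1*3^1*379^1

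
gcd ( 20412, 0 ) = 20412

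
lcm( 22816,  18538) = 296608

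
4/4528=1/1132 = 0.00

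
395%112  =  59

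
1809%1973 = 1809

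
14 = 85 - 71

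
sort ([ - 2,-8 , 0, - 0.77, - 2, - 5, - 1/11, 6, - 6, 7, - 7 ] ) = [ - 8, - 7, - 6, - 5, - 2,-2, - 0.77 ,- 1/11, 0,6, 7 ] 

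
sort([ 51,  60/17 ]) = [ 60/17, 51]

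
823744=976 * 844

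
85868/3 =85868/3 = 28622.67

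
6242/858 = 7  +  118/429 = 7.28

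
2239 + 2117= 4356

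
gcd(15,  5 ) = 5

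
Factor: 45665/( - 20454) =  -2^( - 1)*3^ ( - 1)*5^1* 7^( - 1 ) * 487^( - 1) * 9133^1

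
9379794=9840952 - 461158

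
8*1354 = 10832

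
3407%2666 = 741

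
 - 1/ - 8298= 1/8298 = 0.00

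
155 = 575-420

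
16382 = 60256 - 43874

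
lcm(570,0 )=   0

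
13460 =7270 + 6190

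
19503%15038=4465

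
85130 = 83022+2108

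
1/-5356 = -1 + 5355/5356 = -0.00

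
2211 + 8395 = 10606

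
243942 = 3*81314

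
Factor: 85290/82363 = 2^1*3^1*5^1*23^(-1) * 2843^1*3581^ ( - 1)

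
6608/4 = 1652 = 1652.00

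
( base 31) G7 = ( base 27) IH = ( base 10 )503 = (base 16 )1F7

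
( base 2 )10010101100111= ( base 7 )36626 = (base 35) 7SK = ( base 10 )9575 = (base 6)112155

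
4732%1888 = 956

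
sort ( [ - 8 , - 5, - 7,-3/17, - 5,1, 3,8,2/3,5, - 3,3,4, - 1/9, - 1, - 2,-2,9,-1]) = [ - 8, - 7,- 5, - 5, - 3, - 2, - 2,-1, - 1, - 3/17, - 1/9,2/3,  1, 3,3,4,5,8,9 ] 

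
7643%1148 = 755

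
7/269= 7/269 = 0.03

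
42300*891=37689300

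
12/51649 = 12/51649= 0.00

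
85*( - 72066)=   -  6125610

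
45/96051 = 15/32017 = 0.00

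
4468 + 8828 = 13296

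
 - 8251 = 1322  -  9573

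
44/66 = 2/3 = 0.67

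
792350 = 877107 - 84757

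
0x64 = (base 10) 100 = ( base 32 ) 34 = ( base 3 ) 10201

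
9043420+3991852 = 13035272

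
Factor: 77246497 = 77246497^1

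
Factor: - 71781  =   -3^1*71^1*337^1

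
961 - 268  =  693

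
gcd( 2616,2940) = 12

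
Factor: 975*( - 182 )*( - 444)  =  78787800= 2^3 *3^2 * 5^2*7^1*13^2*37^1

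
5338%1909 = 1520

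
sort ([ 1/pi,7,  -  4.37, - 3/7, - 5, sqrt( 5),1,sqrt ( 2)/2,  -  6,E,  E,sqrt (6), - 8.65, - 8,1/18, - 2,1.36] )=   [-8.65,- 8,- 6, - 5, - 4.37,-2, - 3/7,1/18,1/pi, sqrt ( 2) /2, 1, 1.36,sqrt ( 5),sqrt(6 ),E, E,7 ]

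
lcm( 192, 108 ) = 1728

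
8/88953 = 8/88953 = 0.00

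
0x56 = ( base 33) 2k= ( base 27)35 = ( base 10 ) 86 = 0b1010110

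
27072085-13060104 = 14011981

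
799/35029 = 799/35029 = 0.02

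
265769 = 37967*7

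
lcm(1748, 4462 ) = 169556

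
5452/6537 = 5452/6537= 0.83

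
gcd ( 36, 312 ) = 12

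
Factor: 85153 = 17^1*5009^1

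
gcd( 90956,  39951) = 1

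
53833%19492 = 14849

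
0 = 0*9054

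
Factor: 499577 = 13^1 * 83^1*463^1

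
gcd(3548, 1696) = 4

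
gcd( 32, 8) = 8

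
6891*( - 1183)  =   - 8152053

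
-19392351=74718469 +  - 94110820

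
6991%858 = 127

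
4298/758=5 + 254/379 = 5.67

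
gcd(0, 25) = 25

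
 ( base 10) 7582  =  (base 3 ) 101101211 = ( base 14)2a98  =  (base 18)1574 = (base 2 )1110110011110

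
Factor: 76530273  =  3^1 * 151^1*241^1* 701^1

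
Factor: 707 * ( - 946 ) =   -  668822 = - 2^1*7^1 * 11^1 * 43^1*101^1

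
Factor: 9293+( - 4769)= 4524 = 2^2*3^1*13^1*29^1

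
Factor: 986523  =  3^1 * 499^1 * 659^1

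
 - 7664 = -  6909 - 755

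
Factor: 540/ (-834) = - 90/139 = - 2^1 * 3^2 * 5^1*139^ (-1)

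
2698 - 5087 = - 2389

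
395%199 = 196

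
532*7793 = 4145876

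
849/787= 849/787  =  1.08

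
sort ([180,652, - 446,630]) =[ - 446, 180 , 630,652]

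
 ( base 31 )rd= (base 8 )1522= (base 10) 850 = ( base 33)PP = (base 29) 109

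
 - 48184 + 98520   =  50336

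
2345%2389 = 2345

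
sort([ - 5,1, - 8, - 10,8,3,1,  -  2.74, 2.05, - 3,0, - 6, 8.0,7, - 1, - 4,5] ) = [-10, -8, - 6, -5,-4 , - 3,  -  2.74, -1,0,1,1,  2.05, 3, 5,7,8, 8.0]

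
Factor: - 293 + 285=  - 2^3= - 8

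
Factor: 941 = 941^1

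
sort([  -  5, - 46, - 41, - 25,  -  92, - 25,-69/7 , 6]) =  [-92, - 46 , - 41, - 25,- 25, - 69/7, - 5 , 6]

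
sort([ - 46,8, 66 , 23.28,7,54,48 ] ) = [ - 46 , 7, 8,  23.28,48,54,66]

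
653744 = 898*728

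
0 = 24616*0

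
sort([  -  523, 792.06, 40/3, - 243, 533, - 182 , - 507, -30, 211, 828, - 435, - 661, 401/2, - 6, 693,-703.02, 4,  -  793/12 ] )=[- 703.02,-661, -523, -507, - 435, - 243 ,-182,  -  793/12, - 30 ,- 6, 4,40/3,  401/2, 211, 533,693,792.06, 828]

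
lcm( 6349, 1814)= 12698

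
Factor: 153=3^2*17^1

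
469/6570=469/6570 = 0.07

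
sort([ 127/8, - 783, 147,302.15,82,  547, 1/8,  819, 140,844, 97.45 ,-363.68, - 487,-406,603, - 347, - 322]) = [ - 783, -487,-406,-363.68, - 347, - 322,1/8,127/8, 82,97.45,140,147,302.15,547,603,819 , 844 ] 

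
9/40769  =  9/40769 = 0.00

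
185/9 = 20 + 5/9= 20.56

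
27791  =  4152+23639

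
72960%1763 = 677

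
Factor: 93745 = 5^1*18749^1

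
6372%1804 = 960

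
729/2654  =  729/2654= 0.27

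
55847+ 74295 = 130142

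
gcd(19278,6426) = 6426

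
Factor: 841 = 29^2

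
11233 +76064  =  87297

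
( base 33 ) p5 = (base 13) 4BB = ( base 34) OE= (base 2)1100111110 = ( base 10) 830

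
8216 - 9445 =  - 1229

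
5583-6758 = -1175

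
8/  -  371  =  -8/371 =-0.02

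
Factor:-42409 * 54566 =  - 2314089494 = -2^1*27283^1*42409^1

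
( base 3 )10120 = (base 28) 3c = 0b1100000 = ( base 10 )96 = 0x60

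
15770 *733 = 11559410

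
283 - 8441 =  - 8158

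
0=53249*0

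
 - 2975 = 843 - 3818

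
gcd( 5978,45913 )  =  49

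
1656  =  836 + 820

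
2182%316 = 286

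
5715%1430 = 1425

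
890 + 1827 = 2717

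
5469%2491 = 487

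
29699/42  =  29699/42=707.12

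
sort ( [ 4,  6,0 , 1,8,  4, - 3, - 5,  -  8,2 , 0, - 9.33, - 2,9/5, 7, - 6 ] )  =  [ - 9.33, - 8, - 6,-5, - 3, - 2,0,0, 1, 9/5, 2, 4, 4,6,  7, 8] 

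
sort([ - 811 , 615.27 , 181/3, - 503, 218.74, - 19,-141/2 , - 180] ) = [  -  811, - 503,-180, - 141/2, - 19,  181/3,  218.74,615.27 ]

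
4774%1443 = 445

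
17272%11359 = 5913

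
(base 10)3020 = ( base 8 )5714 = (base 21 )6hh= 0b101111001100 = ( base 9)4125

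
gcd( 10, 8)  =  2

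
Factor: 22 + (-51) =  - 29^1  =  -29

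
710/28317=710/28317 = 0.03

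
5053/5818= 5053/5818 =0.87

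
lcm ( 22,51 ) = 1122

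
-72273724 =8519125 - 80792849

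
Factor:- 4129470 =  - 2^1*3^2 * 5^1 * 17^1*2699^1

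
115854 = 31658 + 84196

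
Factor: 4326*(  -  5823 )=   -  2^1*3^3*7^1*103^1*647^1 = -25190298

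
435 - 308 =127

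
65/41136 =65/41136 =0.00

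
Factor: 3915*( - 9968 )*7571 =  - 295456155120 = - 2^4*3^3*5^1*7^1*29^1*67^1*89^1*113^1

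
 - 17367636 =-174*99814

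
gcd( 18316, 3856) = 964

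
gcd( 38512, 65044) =4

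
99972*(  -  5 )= - 499860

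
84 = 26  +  58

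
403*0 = 0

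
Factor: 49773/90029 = 3^1*47^1*197^( - 1 )*353^1*457^( - 1) 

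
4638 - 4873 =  - 235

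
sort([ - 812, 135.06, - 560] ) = [ - 812, - 560,135.06]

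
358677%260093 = 98584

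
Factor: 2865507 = 3^1*463^1*2063^1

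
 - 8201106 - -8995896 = 794790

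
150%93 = 57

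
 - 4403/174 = -26 + 121/174 = -25.30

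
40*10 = 400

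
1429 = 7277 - 5848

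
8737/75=8737/75  =  116.49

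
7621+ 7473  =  15094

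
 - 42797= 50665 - 93462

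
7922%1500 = 422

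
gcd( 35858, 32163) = 1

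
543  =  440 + 103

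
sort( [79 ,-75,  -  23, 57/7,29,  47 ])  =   [ - 75, - 23,57/7, 29,  47, 79]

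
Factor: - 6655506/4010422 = -3^1 * 11^1 * 7757^1*154247^ ( - 1) = - 255981/154247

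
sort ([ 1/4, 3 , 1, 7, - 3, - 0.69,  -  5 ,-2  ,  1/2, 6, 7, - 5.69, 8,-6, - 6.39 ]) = [ - 6.39, - 6, - 5.69, - 5,-3, - 2, - 0.69,1/4, 1/2, 1,3, 6,  7, 7,8]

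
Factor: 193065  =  3^1*5^1*61^1*211^1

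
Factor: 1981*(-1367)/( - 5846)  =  2^( - 1)*7^1*37^( - 1 )*79^( - 1) * 283^1*1367^1= 2708027/5846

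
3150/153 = 20 + 10/17 = 20.59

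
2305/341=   6+259/341 = 6.76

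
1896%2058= 1896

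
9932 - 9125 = 807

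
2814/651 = 134/31 = 4.32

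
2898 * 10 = 28980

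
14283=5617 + 8666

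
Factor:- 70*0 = 0^1 = 0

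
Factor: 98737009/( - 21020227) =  - 7^3*287863^1*21020227^( - 1)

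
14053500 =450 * 31230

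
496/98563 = 496/98563 = 0.01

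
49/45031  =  1/919 = 0.00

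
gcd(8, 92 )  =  4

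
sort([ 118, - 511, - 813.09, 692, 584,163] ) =[ - 813.09, - 511,118, 163, 584,692] 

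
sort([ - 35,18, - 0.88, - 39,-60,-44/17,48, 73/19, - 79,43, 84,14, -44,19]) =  [  -  79, - 60, - 44, - 39 ,  -  35, - 44/17, - 0.88,73/19,14, 18 , 19,43, 48 , 84 ]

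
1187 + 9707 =10894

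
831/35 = 831/35 = 23.74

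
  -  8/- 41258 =4/20629 = 0.00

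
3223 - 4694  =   -1471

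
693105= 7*99015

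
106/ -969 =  - 1 + 863/969 = - 0.11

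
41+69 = 110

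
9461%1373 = 1223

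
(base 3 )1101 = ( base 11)34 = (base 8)45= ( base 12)31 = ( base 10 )37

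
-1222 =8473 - 9695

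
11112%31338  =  11112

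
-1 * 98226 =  - 98226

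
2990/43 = 2990/43 = 69.53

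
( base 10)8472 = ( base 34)7B6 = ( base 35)6W2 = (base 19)148h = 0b10000100011000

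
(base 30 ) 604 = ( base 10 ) 5404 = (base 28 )6P0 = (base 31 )5ja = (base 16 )151c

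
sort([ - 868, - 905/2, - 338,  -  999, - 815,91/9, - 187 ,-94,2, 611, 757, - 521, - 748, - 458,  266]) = [-999, - 868, - 815,-748,-521,-458, - 905/2,-338, - 187 , - 94,2,91/9,  266, 611, 757 ] 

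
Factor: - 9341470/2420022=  - 3^(-1 )*5^1*11^( - 1)* 37^( - 1)* 59^1*71^1* 223^1 * 991^(  -  1) = - 4670735/1210011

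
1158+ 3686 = 4844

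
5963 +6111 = 12074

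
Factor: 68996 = 2^2 * 47^1*367^1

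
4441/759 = 4441/759 = 5.85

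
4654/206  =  2327/103 = 22.59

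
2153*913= 1965689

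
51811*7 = 362677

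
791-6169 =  - 5378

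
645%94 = 81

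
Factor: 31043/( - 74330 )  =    -  2^ ( - 1)*5^( - 1 ) * 37^1 * 839^1*7433^(-1)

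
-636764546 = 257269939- 894034485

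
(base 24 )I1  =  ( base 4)12301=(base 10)433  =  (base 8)661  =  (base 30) ed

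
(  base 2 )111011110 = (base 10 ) 478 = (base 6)2114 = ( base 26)ia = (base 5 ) 3403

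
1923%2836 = 1923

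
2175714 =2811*774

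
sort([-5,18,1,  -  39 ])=[-39,-5,1, 18] 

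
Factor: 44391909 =3^1*23^1 * 163^1*3947^1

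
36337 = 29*1253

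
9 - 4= 5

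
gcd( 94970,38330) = 10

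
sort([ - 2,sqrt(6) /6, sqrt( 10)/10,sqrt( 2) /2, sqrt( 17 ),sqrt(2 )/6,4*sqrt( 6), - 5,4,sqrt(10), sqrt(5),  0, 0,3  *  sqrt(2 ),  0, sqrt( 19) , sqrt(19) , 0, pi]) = [ - 5,-2,0, 0, 0,0, sqrt(2 ) /6,sqrt(10) /10,sqrt(6 )/6, sqrt(2 )/2 , sqrt(5), pi, sqrt(  10),4,sqrt( 17), 3*sqrt(2), sqrt(19), sqrt(19), 4*sqrt ( 6)] 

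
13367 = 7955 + 5412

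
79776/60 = 6648/5 = 1329.60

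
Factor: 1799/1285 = 7/5= 5^( - 1 )*7^1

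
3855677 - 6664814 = -2809137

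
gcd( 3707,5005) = 11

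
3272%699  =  476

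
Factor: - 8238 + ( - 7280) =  - 15518=-  2^1*7759^1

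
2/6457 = 2/6457 = 0.00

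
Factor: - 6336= - 2^6*3^2*11^1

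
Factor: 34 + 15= 7^2=   49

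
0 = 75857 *0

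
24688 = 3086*8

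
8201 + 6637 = 14838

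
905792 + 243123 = 1148915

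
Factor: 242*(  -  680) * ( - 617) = 101533520= 2^4 * 5^1*11^2*17^1*617^1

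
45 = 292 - 247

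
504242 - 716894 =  - 212652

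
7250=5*1450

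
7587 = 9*843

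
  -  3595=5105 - 8700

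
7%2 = 1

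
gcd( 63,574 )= 7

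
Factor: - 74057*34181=  -  7^1 * 19^1*103^1*257^1*719^1 = - 2531342317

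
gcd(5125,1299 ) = 1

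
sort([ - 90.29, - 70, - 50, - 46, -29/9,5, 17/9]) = [ - 90.29, - 70, - 50 ,- 46, - 29/9,  17/9,5]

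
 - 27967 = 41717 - 69684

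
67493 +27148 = 94641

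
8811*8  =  70488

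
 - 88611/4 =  - 88611/4 = - 22152.75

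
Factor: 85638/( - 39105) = - 28546/13035 = -2^1*3^( - 1)*5^( - 1 )* 7^1* 11^( - 1 )* 79^(  -  1)*2039^1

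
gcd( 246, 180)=6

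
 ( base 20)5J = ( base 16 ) 77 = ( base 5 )434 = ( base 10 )119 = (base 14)87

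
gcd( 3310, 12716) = 2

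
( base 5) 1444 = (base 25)9O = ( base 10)249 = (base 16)f9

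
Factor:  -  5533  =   - 11^1*503^1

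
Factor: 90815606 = 2^1*7^1*53^1 * 122393^1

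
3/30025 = 3/30025 = 0.00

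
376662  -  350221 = 26441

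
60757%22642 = 15473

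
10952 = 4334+6618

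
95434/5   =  19086  +  4/5 = 19086.80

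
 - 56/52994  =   - 1+26469/26497  =  - 0.00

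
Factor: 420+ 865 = 5^1*257^1 = 1285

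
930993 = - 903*(-1031 )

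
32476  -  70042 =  - 37566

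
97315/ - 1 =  - 97315/1 = -97315.00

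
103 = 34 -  - 69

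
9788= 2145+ 7643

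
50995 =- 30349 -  -81344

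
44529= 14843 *3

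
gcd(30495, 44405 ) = 535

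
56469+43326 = 99795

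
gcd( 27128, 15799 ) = 1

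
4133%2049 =35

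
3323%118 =19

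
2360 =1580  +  780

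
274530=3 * 91510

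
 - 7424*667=-4951808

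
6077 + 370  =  6447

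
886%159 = 91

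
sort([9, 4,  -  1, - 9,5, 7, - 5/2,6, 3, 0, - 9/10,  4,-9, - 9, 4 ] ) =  [ - 9, - 9,-9, - 5/2,  -  1 ,-9/10  ,  0,3, 4,4,4,  5, 6 , 7, 9 ]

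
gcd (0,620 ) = 620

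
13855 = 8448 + 5407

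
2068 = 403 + 1665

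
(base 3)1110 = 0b100111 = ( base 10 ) 39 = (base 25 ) 1E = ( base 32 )17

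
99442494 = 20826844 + 78615650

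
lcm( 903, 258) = 1806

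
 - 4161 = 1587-5748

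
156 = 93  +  63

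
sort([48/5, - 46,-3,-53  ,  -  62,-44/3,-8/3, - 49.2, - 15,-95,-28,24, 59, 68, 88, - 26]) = [-95, - 62,-53, - 49.2, - 46,-28, - 26, - 15,  -  44/3,-3, - 8/3, 48/5, 24,59, 68, 88 ]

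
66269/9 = 66269/9 = 7363.22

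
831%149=86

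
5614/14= 401 =401.00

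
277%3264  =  277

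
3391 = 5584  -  2193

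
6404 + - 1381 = 5023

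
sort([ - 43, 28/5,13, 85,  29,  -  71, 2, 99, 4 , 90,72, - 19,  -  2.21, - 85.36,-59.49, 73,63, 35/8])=[ - 85.36,-71, - 59.49, - 43,-19,  -  2.21,  2, 4, 35/8, 28/5, 13 , 29, 63 , 72, 73,85, 90, 99]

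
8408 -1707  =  6701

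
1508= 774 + 734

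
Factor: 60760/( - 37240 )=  - 31/19 = - 19^( - 1 )*31^1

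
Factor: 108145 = 5^1 * 43^1*503^1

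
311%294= 17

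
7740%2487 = 279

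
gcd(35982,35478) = 18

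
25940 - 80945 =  - 55005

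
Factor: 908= 2^2 * 227^1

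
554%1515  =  554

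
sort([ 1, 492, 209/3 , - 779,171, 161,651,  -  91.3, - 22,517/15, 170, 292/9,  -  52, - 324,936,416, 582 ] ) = [ - 779, - 324, -91.3, - 52, - 22,1,292/9,517/15,209/3,161,170,  171, 416,492,582,651, 936] 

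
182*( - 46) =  - 8372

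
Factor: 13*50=2^1*5^2*13^1 = 650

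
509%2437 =509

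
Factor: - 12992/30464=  - 2^(-2 )*17^( - 1 )*29^1 = - 29/68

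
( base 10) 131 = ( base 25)56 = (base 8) 203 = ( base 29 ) 4F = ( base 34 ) 3t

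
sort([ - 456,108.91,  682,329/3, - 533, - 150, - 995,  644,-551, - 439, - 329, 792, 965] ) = [ - 995, - 551 ,-533,-456, - 439, - 329, - 150,108.91 , 329/3 , 644 , 682,  792,  965]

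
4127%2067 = 2060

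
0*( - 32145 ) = 0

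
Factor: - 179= -179^1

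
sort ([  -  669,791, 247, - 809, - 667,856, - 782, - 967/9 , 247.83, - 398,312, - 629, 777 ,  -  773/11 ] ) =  [ - 809 , - 782,-669, - 667, - 629 , - 398 , - 967/9,-773/11,  247,247.83,312, 777,791,856 ]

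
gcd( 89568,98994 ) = 6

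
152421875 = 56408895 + 96012980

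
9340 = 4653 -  - 4687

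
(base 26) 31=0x4f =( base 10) 79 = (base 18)47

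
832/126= 6 + 38/63 = 6.60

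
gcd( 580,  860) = 20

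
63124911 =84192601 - 21067690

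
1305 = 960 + 345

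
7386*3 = 22158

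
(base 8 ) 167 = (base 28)47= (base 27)4b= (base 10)119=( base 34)3H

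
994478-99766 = 894712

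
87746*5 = 438730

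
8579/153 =56 + 11/153 = 56.07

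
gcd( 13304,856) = 8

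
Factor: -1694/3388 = -2^( - 1) = -  1/2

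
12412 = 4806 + 7606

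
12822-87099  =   - 74277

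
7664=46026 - 38362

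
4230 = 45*94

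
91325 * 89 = 8127925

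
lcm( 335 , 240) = 16080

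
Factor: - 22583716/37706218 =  - 11291858/18853109 =-2^1*11^( - 1)*827^1 * 6827^1*1713919^(-1)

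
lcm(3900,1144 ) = 85800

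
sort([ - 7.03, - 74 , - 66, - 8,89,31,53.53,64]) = [ - 74, - 66 , - 8, - 7.03, 31,53.53,64,89]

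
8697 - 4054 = 4643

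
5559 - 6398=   -  839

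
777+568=1345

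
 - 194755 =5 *(  -  38951)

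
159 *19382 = 3081738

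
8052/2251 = 8052/2251 = 3.58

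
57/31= 1 + 26/31  =  1.84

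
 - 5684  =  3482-9166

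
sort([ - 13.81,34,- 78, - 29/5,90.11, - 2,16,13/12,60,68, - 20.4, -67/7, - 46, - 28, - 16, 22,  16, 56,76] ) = [ - 78,  -  46, - 28, - 20.4, - 16,-13.81, - 67/7, - 29/5,- 2,13/12,16,16,22,34, 56,60,68, 76, 90.11]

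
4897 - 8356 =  - 3459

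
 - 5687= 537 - 6224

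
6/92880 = 1/15480 = 0.00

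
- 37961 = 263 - 38224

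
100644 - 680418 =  - 579774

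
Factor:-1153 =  - 1153^1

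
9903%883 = 190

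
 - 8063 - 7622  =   - 15685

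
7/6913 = 7/6913=0.00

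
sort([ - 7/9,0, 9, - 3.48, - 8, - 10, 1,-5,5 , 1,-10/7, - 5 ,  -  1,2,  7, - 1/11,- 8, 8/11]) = [ - 10, - 8, - 8, - 5, - 5, - 3.48, - 10/7,-1, - 7/9,- 1/11  ,  0, 8/11,1,1, 2, 5,  7, 9 ]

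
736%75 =61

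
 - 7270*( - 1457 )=10592390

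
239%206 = 33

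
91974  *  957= 88019118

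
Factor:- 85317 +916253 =830936=   2^3*103867^1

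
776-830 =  - 54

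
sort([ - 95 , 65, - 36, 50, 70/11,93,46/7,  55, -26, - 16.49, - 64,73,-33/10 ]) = [ - 95, - 64, - 36, - 26, - 16.49, - 33/10,70/11,46/7,50, 55,65,73,93]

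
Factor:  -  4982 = - 2^1*47^1*53^1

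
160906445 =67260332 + 93646113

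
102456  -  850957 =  - 748501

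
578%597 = 578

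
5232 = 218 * 24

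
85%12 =1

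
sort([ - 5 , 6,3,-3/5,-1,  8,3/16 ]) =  [ - 5, -1,  -  3/5, 3/16,  3,6,8 ] 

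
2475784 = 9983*248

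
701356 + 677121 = 1378477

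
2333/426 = 5 + 203/426 = 5.48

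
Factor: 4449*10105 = 44957145 = 3^1 * 5^1*43^1*47^1 * 1483^1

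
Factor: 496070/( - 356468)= - 565/406 =- 2^( - 1 )*5^1*7^( - 1 )*29^( - 1 )*113^1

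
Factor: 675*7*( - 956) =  - 4517100 = - 2^2*3^3 *5^2*7^1*239^1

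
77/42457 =77/42457 = 0.00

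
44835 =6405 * 7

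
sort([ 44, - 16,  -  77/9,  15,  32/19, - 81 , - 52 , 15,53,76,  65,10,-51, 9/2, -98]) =[ -98,  -  81, - 52,-51,-16,-77/9,32/19, 9/2,  10, 15, 15 , 44 , 53, 65 , 76 ]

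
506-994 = -488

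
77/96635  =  1/1255 = 0.00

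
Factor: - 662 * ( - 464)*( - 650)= - 2^6 * 5^2 *13^1*  29^1*331^1 = - 199659200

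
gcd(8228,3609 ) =1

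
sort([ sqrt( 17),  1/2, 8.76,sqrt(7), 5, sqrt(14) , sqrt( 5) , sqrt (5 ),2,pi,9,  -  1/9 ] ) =[ - 1/9,1/2,2, sqrt(5),sqrt (5),sqrt(7 ),pi,sqrt( 14 ),sqrt(17 ),5,8.76,9 ] 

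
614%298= 18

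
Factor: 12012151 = 1889^1*6359^1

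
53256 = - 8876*( - 6 ) 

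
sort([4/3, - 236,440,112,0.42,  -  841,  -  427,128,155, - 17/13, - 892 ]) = [ - 892, - 841, - 427, - 236, - 17/13,0.42,  4/3,112 , 128,155, 440 ] 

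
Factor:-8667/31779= -3/11 =- 3^1 * 11^(  -  1) 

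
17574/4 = 8787/2= 4393.50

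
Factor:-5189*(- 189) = 980721 = 3^3*7^1*5189^1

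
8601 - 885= 7716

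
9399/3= 3133 = 3133.00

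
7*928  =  6496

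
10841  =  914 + 9927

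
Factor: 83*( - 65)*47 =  - 253565=- 5^1 *13^1*47^1*83^1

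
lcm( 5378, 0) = 0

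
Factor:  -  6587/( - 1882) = 7/2 = 2^( - 1)*7^1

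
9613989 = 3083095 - - 6530894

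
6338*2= 12676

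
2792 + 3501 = 6293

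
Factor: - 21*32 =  - 672  =  - 2^5*3^1*7^1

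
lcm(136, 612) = 1224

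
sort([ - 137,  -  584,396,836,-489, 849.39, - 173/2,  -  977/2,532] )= [-584 , - 489, - 977/2, - 137, - 173/2, 396,532, 836,849.39] 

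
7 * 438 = 3066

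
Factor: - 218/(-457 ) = 2^1*109^1*457^(- 1) 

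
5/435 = 1/87 = 0.01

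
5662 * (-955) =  - 5407210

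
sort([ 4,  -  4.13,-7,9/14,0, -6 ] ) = [ - 7, - 6,  -  4.13,0, 9/14,4] 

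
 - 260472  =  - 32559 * 8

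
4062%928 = 350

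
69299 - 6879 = 62420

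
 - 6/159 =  - 2/53 = - 0.04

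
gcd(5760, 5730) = 30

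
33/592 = 33/592 =0.06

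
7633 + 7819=15452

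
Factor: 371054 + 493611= 864665 = 5^1*172933^1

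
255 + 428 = 683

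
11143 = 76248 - 65105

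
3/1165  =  3/1165 = 0.00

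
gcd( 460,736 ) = 92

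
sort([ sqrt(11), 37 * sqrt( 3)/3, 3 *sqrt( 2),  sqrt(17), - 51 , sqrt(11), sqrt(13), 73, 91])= [ - 51 , sqrt(11), sqrt(11),sqrt(13 ), sqrt(17 ) , 3 * sqrt( 2 ), 37*sqrt(3)/3, 73,  91]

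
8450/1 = 8450 = 8450.00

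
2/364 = 1/182 = 0.01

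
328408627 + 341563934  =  669972561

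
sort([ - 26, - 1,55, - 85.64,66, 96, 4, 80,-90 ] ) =[ - 90 , - 85.64, - 26,-1,4,55,66,80,96] 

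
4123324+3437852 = 7561176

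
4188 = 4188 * 1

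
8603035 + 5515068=14118103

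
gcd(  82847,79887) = 1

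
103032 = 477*216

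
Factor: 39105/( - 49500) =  - 2^( - 2 )*5^( - 2 )*79^1= -79/100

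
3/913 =3/913 = 0.00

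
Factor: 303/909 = 3^( - 1 ) = 1/3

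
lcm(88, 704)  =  704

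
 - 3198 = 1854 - 5052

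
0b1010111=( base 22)3l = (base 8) 127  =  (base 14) 63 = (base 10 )87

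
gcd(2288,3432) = 1144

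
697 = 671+26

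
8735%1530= 1085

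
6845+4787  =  11632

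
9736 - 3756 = 5980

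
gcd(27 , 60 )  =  3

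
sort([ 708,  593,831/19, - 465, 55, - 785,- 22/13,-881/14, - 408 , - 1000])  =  [ - 1000, - 785, - 465,-408,- 881/14, - 22/13,  831/19, 55,593, 708] 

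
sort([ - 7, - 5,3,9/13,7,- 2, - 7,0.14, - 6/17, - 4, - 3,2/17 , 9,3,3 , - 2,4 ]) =[ - 7 , - 7,- 5, - 4,  -  3,- 2 , - 2, - 6/17, 2/17,0.14,9/13, 3,  3,3, 4, 7,9]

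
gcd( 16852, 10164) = 44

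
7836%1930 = 116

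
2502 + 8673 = 11175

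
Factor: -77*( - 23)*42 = 74382 = 2^1*3^1*7^2 * 11^1*23^1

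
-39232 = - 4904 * 8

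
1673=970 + 703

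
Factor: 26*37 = 2^1 * 13^1*37^1=962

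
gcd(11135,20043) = 2227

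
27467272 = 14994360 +12472912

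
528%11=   0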